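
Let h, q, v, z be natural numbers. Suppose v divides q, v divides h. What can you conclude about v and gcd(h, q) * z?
v divides gcd(h, q) * z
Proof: Since v divides h and v divides q, v divides gcd(h, q). Then v divides gcd(h, q) * z.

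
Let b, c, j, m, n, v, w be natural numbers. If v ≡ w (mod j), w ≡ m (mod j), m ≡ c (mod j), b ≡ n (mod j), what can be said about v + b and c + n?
v + b ≡ c + n (mod j)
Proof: Since v ≡ w (mod j) and w ≡ m (mod j), v ≡ m (mod j). Because m ≡ c (mod j), v ≡ c (mod j). b ≡ n (mod j), so v + b ≡ c + n (mod j).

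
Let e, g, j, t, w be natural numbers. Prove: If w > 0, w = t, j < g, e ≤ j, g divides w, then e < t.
Since g divides w and w > 0, g ≤ w. j < g, so j < w. Since e ≤ j, e < w. Because w = t, e < t.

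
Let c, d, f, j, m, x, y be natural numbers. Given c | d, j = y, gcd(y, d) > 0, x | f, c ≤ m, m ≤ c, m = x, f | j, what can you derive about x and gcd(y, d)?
x ≤ gcd(y, d)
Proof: Because x | f and f | j, x | j. Since j = y, x | y. Because c ≤ m and m ≤ c, c = m. Since c | d, m | d. Since m = x, x | d. x | y, so x | gcd(y, d). gcd(y, d) > 0, so x ≤ gcd(y, d).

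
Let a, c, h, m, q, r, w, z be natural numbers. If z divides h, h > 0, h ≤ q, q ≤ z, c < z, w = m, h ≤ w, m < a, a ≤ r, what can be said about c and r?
c < r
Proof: z divides h and h > 0, thus z ≤ h. Because h ≤ q and q ≤ z, h ≤ z. Since z ≤ h, z = h. Since c < z, c < h. From w = m and h ≤ w, h ≤ m. Since m < a, h < a. a ≤ r, so h < r. c < h, so c < r.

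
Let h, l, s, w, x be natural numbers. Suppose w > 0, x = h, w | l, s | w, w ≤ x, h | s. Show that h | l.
x = h and w ≤ x, so w ≤ h. From h | s and s | w, h | w. w > 0, so h ≤ w. Since w ≤ h, w = h. Since w | l, h | l.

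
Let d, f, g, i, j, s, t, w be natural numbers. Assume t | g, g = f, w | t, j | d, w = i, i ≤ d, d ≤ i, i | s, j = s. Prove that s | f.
d ≤ i and i ≤ d, so d = i. Since j = s and j | d, s | d. d = i, so s | i. Since i | s, i = s. Because w = i, w = s. Because g = f and t | g, t | f. Since w | t, w | f. Since w = s, s | f.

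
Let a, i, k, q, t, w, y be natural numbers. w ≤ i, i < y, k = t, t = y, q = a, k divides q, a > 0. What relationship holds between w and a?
w < a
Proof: w ≤ i and i < y, hence w < y. k = t and t = y, therefore k = y. q = a and k divides q, therefore k divides a. Since a > 0, k ≤ a. k = y, so y ≤ a. w < y, so w < a.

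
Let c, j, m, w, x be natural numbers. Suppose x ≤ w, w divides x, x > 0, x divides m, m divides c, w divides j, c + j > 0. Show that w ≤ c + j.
Since w divides x and x > 0, w ≤ x. x ≤ w, so x = w. Since x divides m, w divides m. Since m divides c, w divides c. Since w divides j, w divides c + j. Since c + j > 0, w ≤ c + j.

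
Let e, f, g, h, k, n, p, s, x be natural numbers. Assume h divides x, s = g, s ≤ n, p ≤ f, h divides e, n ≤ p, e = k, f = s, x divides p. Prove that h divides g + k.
Since f = s and p ≤ f, p ≤ s. s ≤ n and n ≤ p, thus s ≤ p. p ≤ s, so p = s. s = g, so p = g. Since x divides p, x divides g. h divides x, so h divides g. e = k and h divides e, therefore h divides k. Since h divides g, h divides g + k.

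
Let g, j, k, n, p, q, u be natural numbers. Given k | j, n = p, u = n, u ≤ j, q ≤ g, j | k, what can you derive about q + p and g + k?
q + p ≤ g + k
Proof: Since u = n and n = p, u = p. j | k and k | j, therefore j = k. From u ≤ j, u ≤ k. Since u = p, p ≤ k. From q ≤ g, q + p ≤ g + k.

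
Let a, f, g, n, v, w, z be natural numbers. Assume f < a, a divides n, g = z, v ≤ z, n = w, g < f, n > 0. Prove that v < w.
g = z and g < f, hence z < f. Since v ≤ z, v < f. a divides n and n > 0, therefore a ≤ n. n = w, so a ≤ w. f < a, so f < w. Since v < f, v < w.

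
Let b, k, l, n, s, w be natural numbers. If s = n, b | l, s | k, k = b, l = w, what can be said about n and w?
n | w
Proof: s = n and s | k, thus n | k. From k = b, n | b. l = w and b | l, thus b | w. n | b, so n | w.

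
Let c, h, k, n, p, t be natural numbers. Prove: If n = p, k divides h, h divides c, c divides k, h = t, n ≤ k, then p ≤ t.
From h divides c and c divides k, h divides k. Since k divides h, k = h. Since h = t, k = t. Since n ≤ k, n ≤ t. n = p, so p ≤ t.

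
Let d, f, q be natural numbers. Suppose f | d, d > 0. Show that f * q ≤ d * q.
From f | d and d > 0, f ≤ d. Then f * q ≤ d * q.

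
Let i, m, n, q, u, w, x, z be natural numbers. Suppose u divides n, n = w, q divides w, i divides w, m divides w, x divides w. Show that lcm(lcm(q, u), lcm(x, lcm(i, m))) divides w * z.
From n = w and u divides n, u divides w. From q divides w, lcm(q, u) divides w. i divides w and m divides w, thus lcm(i, m) divides w. x divides w, so lcm(x, lcm(i, m)) divides w. Because lcm(q, u) divides w, lcm(lcm(q, u), lcm(x, lcm(i, m))) divides w. Then lcm(lcm(q, u), lcm(x, lcm(i, m))) divides w * z.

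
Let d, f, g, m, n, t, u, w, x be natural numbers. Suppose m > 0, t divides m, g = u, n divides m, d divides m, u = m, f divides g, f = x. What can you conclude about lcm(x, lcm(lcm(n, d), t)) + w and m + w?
lcm(x, lcm(lcm(n, d), t)) + w ≤ m + w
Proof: Because g = u and u = m, g = m. f = x and f divides g, so x divides g. g = m, so x divides m. n divides m and d divides m, hence lcm(n, d) divides m. t divides m, so lcm(lcm(n, d), t) divides m. Because x divides m, lcm(x, lcm(lcm(n, d), t)) divides m. m > 0, so lcm(x, lcm(lcm(n, d), t)) ≤ m. Then lcm(x, lcm(lcm(n, d), t)) + w ≤ m + w.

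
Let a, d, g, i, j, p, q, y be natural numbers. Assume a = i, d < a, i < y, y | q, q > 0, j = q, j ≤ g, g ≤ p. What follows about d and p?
d < p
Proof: Since a = i and d < a, d < i. Because y | q and q > 0, y ≤ q. i < y, so i < q. From d < i, d < q. Because j ≤ g and g ≤ p, j ≤ p. Since j = q, q ≤ p. d < q, so d < p.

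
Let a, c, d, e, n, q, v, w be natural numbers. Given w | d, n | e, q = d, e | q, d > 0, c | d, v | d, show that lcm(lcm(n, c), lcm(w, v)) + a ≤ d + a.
n | e and e | q, thus n | q. q = d, so n | d. c | d, so lcm(n, c) | d. w | d and v | d, so lcm(w, v) | d. Since lcm(n, c) | d, lcm(lcm(n, c), lcm(w, v)) | d. Since d > 0, lcm(lcm(n, c), lcm(w, v)) ≤ d. Then lcm(lcm(n, c), lcm(w, v)) + a ≤ d + a.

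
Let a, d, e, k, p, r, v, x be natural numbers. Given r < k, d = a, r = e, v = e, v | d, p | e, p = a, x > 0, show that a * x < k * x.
Since v = e and v | d, e | d. Since d = a, e | a. p = a and p | e, therefore a | e. Since e | a, e = a. From r = e and r < k, e < k. e = a, so a < k. Since x > 0, a * x < k * x.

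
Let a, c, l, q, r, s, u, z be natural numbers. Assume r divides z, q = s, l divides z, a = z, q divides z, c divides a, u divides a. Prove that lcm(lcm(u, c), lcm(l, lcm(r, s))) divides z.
u divides a and c divides a, thus lcm(u, c) divides a. a = z, so lcm(u, c) divides z. q = s and q divides z, thus s divides z. Since r divides z, lcm(r, s) divides z. Since l divides z, lcm(l, lcm(r, s)) divides z. Since lcm(u, c) divides z, lcm(lcm(u, c), lcm(l, lcm(r, s))) divides z.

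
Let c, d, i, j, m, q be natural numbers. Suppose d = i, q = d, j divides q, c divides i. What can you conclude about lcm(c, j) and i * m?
lcm(c, j) divides i * m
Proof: Since q = d and j divides q, j divides d. d = i, so j divides i. From c divides i, lcm(c, j) divides i. Then lcm(c, j) divides i * m.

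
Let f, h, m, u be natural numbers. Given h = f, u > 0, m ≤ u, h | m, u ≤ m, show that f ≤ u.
Since m ≤ u and u ≤ m, m = u. Since h | m, h | u. u > 0, so h ≤ u. Since h = f, f ≤ u.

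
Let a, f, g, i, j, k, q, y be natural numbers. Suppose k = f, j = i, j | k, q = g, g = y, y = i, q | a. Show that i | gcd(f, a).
j = i and j | k, therefore i | k. k = f, so i | f. Since q = g and g = y, q = y. y = i, so q = i. Since q | a, i | a. i | f, so i | gcd(f, a).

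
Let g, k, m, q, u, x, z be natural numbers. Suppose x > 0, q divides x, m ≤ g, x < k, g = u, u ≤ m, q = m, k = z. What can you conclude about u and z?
u < z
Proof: g = u and m ≤ g, thus m ≤ u. Since u ≤ m, m = u. q = m, so q = u. Because q divides x and x > 0, q ≤ x. x < k, so q < k. Since k = z, q < z. Since q = u, u < z.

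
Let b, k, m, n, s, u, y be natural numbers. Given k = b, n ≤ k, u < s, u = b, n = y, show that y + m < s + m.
k = b and n ≤ k, hence n ≤ b. Since n = y, y ≤ b. From u = b and u < s, b < s. y ≤ b, so y < s. Then y + m < s + m.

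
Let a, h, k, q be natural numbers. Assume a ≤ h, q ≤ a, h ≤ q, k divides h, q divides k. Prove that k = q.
Because q ≤ a and a ≤ h, q ≤ h. From h ≤ q, h = q. Since k divides h, k divides q. q divides k, so q = k. Then k = q.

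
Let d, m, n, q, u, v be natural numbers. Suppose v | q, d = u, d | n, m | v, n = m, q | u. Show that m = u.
From m | v and v | q, m | q. From q | u, m | u. n = m and d | n, hence d | m. d = u, so u | m. m | u, so m = u.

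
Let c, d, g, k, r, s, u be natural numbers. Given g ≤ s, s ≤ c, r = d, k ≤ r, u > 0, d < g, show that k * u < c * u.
r = d and k ≤ r, thus k ≤ d. d < g and g ≤ s, so d < s. Since k ≤ d, k < s. Since s ≤ c, k < c. u > 0, so k * u < c * u.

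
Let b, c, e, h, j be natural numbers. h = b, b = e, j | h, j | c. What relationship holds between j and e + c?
j | e + c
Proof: h = b and b = e, therefore h = e. Since j | h, j | e. j | c, so j | e + c.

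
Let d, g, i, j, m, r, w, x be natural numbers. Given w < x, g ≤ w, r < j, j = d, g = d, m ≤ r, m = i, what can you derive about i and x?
i < x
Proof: m ≤ r and r < j, thus m < j. j = d, so m < d. m = i, so i < d. g = d and g ≤ w, so d ≤ w. Since w < x, d < x. i < d, so i < x.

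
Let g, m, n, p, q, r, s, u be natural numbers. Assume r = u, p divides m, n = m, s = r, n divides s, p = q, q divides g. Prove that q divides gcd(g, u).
Since s = r and r = u, s = u. p = q and p divides m, so q divides m. n = m and n divides s, thus m divides s. q divides m, so q divides s. Since s = u, q divides u. Since q divides g, q divides gcd(g, u).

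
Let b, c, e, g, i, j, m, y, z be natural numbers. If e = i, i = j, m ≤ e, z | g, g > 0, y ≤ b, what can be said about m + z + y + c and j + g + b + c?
m + z + y + c ≤ j + g + b + c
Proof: e = i and i = j, so e = j. Since m ≤ e, m ≤ j. z | g and g > 0, thus z ≤ g. Since y ≤ b, z + y ≤ g + b. Then z + y + c ≤ g + b + c. Since m ≤ j, m + z + y + c ≤ j + g + b + c.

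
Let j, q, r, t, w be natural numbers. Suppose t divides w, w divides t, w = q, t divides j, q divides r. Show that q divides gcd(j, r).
From t divides w and w divides t, t = w. w = q, so t = q. Because t divides j, q divides j. Since q divides r, q divides gcd(j, r).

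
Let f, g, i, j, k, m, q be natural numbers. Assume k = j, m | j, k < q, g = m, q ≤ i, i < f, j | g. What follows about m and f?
m < f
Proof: g = m and j | g, thus j | m. m | j, so j = m. k = j, so k = m. q ≤ i and i < f, therefore q < f. Because k < q, k < f. k = m, so m < f.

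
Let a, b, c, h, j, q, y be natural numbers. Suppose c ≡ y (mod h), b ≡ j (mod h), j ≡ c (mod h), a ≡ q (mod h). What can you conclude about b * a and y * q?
b * a ≡ y * q (mod h)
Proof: b ≡ j (mod h) and j ≡ c (mod h), therefore b ≡ c (mod h). Since c ≡ y (mod h), b ≡ y (mod h). Since a ≡ q (mod h), b * a ≡ y * q (mod h).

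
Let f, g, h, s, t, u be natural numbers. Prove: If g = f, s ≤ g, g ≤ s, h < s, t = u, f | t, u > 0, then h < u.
s ≤ g and g ≤ s, thus s = g. h < s, so h < g. g = f, so h < f. From t = u and f | t, f | u. Since u > 0, f ≤ u. h < f, so h < u.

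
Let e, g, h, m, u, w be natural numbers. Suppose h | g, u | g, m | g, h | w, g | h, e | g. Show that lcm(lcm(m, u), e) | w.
Since g | h and h | g, g = h. Because m | g and u | g, lcm(m, u) | g. e | g, so lcm(lcm(m, u), e) | g. g = h, so lcm(lcm(m, u), e) | h. h | w, so lcm(lcm(m, u), e) | w.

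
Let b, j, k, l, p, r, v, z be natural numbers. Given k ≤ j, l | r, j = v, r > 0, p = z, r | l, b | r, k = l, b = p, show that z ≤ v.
b = p and p = z, so b = z. Since b | r, z | r. Since r > 0, z ≤ r. Since l | r and r | l, l = r. From j = v and k ≤ j, k ≤ v. Since k = l, l ≤ v. l = r, so r ≤ v. z ≤ r, so z ≤ v.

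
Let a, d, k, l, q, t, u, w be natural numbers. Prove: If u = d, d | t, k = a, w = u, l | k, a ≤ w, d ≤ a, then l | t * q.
w = u and u = d, so w = d. Since a ≤ w, a ≤ d. d ≤ a, so a = d. k = a, so k = d. l | k, so l | d. d | t, so l | t. Then l | t * q.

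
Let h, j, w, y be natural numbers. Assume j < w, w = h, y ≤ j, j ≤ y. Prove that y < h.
Since j ≤ y and y ≤ j, j = y. Because w = h and j < w, j < h. Since j = y, y < h.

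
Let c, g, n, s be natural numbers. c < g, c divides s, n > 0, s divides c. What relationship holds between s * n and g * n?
s * n < g * n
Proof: Since c divides s and s divides c, c = s. From c < g, s < g. Since n > 0, by multiplying by a positive, s * n < g * n.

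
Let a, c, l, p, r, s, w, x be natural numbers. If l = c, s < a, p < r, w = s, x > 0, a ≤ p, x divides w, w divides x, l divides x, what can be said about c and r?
c < r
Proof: x divides w and w divides x, hence x = w. Since w = s, x = s. l = c and l divides x, thus c divides x. Since x > 0, c ≤ x. x = s, so c ≤ s. Since s < a and a ≤ p, s < p. Because p < r, s < r. Since c ≤ s, c < r.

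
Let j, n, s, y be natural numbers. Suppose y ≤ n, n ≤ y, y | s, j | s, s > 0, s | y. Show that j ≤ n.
From s | y and y | s, s = y. Since y ≤ n and n ≤ y, y = n. s = y, so s = n. Since j | s and s > 0, j ≤ s. Since s = n, j ≤ n.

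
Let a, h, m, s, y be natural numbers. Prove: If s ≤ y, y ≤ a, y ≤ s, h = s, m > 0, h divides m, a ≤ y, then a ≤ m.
From s ≤ y and y ≤ s, s = y. y ≤ a and a ≤ y, so y = a. Since s = y, s = a. h = s and h divides m, so s divides m. Since m > 0, s ≤ m. Since s = a, a ≤ m.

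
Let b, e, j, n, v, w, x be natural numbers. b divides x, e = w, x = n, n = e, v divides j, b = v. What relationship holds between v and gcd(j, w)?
v divides gcd(j, w)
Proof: Because n = e and e = w, n = w. x = n and b divides x, thus b divides n. Since b = v, v divides n. Since n = w, v divides w. Since v divides j, v divides gcd(j, w).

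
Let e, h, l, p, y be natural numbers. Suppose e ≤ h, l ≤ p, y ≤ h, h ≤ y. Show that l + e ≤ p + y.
From h ≤ y and y ≤ h, h = y. e ≤ h, so e ≤ y. Since l ≤ p, l + e ≤ p + y.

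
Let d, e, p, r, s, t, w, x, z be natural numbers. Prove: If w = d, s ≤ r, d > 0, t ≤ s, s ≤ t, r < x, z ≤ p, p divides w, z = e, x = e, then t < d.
Because s ≤ t and t ≤ s, s = t. x = e and r < x, hence r < e. Since s ≤ r, s < e. s = t, so t < e. Because w = d and p divides w, p divides d. Since d > 0, p ≤ d. Since z ≤ p, z ≤ d. Since z = e, e ≤ d. t < e, so t < d.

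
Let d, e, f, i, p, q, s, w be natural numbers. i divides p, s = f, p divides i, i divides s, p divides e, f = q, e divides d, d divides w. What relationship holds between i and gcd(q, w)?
i divides gcd(q, w)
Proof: s = f and f = q, thus s = q. i divides s, so i divides q. p divides i and i divides p, therefore p = i. p divides e and e divides d, hence p divides d. d divides w, so p divides w. p = i, so i divides w. i divides q, so i divides gcd(q, w).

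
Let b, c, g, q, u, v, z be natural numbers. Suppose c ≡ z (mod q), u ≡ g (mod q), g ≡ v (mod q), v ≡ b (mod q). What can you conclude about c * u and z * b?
c * u ≡ z * b (mod q)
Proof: u ≡ g (mod q) and g ≡ v (mod q), so u ≡ v (mod q). Because v ≡ b (mod q), u ≡ b (mod q). Combining with c ≡ z (mod q), by multiplying congruences, c * u ≡ z * b (mod q).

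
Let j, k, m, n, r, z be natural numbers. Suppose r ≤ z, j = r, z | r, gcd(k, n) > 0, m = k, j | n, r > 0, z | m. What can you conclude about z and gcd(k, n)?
z ≤ gcd(k, n)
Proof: m = k and z | m, so z | k. z | r and r > 0, hence z ≤ r. r ≤ z, so r = z. j = r and j | n, hence r | n. r = z, so z | n. Since z | k, z | gcd(k, n). gcd(k, n) > 0, so z ≤ gcd(k, n).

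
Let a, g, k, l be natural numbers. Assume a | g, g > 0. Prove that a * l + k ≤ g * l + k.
From a | g and g > 0, a ≤ g. Then a * l ≤ g * l. Then a * l + k ≤ g * l + k.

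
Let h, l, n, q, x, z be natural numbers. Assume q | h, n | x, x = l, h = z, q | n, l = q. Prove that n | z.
x = l and l = q, therefore x = q. n | x, so n | q. Since q | n, q = n. h = z and q | h, so q | z. From q = n, n | z.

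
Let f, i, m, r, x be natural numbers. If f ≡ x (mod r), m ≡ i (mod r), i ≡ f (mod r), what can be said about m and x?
m ≡ x (mod r)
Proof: m ≡ i (mod r) and i ≡ f (mod r), thus m ≡ f (mod r). f ≡ x (mod r), so m ≡ x (mod r).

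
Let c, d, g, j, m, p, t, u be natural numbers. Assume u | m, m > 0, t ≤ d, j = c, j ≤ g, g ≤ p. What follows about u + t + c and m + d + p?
u + t + c ≤ m + d + p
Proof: u | m and m > 0, therefore u ≤ m. From j ≤ g and g ≤ p, j ≤ p. Since j = c, c ≤ p. t ≤ d, so t + c ≤ d + p. u ≤ m, so u + t + c ≤ m + d + p.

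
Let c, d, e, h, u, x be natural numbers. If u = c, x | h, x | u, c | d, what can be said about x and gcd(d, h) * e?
x | gcd(d, h) * e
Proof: Since u = c and x | u, x | c. Since c | d, x | d. x | h, so x | gcd(d, h). Then x | gcd(d, h) * e.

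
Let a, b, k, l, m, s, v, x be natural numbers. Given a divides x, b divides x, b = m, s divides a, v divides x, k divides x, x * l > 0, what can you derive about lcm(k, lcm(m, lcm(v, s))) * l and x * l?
lcm(k, lcm(m, lcm(v, s))) * l ≤ x * l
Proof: b = m and b divides x, thus m divides x. s divides a and a divides x, hence s divides x. v divides x, so lcm(v, s) divides x. Since m divides x, lcm(m, lcm(v, s)) divides x. Because k divides x, lcm(k, lcm(m, lcm(v, s))) divides x. Then lcm(k, lcm(m, lcm(v, s))) * l divides x * l. x * l > 0, so lcm(k, lcm(m, lcm(v, s))) * l ≤ x * l.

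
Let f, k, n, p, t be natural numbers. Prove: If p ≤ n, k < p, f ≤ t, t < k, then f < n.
From f ≤ t and t < k, f < k. Since k < p, f < p. Since p ≤ n, f < n.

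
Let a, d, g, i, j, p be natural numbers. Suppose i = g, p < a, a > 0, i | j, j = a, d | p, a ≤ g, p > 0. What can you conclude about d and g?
d < g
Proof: j = a and i | j, hence i | a. Since i = g, g | a. a > 0, so g ≤ a. a ≤ g, so a = g. d | p and p > 0, therefore d ≤ p. p < a, so d < a. From a = g, d < g.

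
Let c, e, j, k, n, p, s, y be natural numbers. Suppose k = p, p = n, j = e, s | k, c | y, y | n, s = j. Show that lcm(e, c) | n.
From k = p and p = n, k = n. From s = j and s | k, j | k. Since k = n, j | n. Since j = e, e | n. c | y and y | n, thus c | n. e | n, so lcm(e, c) | n.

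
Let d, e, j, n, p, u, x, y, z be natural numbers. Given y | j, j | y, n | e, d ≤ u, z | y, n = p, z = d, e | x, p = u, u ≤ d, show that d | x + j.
From n = p and p = u, n = u. From u ≤ d and d ≤ u, u = d. n = u, so n = d. Since n | e and e | x, n | x. n = d, so d | x. Because y | j and j | y, y = j. Since z | y, z | j. Because z = d, d | j. Since d | x, d | x + j.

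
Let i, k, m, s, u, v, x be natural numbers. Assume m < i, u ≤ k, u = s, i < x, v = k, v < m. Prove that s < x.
From u = s and u ≤ k, s ≤ k. Because v < m and m < i, v < i. From i < x, v < x. Since v = k, k < x. s ≤ k, so s < x.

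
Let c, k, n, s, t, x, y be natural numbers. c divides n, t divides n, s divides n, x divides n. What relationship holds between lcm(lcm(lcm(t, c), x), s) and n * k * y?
lcm(lcm(lcm(t, c), x), s) divides n * k * y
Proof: t divides n and c divides n, so lcm(t, c) divides n. Since x divides n, lcm(lcm(t, c), x) divides n. s divides n, so lcm(lcm(lcm(t, c), x), s) divides n. Then lcm(lcm(lcm(t, c), x), s) divides n * k. Then lcm(lcm(lcm(t, c), x), s) divides n * k * y.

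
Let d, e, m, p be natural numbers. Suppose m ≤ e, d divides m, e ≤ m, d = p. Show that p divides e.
m ≤ e and e ≤ m, hence m = e. d = p and d divides m, thus p divides m. Since m = e, p divides e.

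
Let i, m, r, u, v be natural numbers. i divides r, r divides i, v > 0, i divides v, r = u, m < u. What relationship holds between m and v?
m < v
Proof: i divides r and r divides i, therefore i = r. r = u, so i = u. i divides v, so u divides v. Since v > 0, u ≤ v. Since m < u, m < v.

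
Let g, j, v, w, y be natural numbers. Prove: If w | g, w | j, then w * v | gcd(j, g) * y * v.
w | j and w | g, hence w | gcd(j, g). Then w | gcd(j, g) * y. Then w * v | gcd(j, g) * y * v.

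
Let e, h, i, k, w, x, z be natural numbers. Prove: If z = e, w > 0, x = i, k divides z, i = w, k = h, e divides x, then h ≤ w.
From z = e and k divides z, k divides e. Since k = h, h divides e. x = i and e divides x, thus e divides i. i = w, so e divides w. Since h divides e, h divides w. Since w > 0, h ≤ w.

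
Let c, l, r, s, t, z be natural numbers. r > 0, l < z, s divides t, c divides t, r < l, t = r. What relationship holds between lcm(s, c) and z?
lcm(s, c) < z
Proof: From s divides t and c divides t, lcm(s, c) divides t. Since t = r, lcm(s, c) divides r. Because r > 0, lcm(s, c) ≤ r. r < l, so lcm(s, c) < l. l < z, so lcm(s, c) < z.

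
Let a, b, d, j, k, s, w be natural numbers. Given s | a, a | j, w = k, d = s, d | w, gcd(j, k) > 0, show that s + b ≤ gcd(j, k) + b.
s | a and a | j, hence s | j. Since d = s and d | w, s | w. Since w = k, s | k. Since s | j, s | gcd(j, k). Since gcd(j, k) > 0, s ≤ gcd(j, k). Then s + b ≤ gcd(j, k) + b.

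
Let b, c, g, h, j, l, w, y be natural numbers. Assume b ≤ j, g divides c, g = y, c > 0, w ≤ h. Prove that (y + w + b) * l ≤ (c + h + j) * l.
g divides c and c > 0, therefore g ≤ c. Since g = y, y ≤ c. w ≤ h and b ≤ j, therefore w + b ≤ h + j. From y ≤ c, y + w + b ≤ c + h + j. By multiplying by a non-negative, (y + w + b) * l ≤ (c + h + j) * l.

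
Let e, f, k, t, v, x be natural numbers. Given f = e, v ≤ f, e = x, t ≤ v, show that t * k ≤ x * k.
f = e and e = x, so f = x. Because t ≤ v and v ≤ f, t ≤ f. Since f = x, t ≤ x. By multiplying by a non-negative, t * k ≤ x * k.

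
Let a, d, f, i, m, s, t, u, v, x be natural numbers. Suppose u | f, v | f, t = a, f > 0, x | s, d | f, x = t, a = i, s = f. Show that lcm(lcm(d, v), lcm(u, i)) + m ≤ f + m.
From d | f and v | f, lcm(d, v) | f. Because x = t and t = a, x = a. x | s, so a | s. Because a = i, i | s. Since s = f, i | f. Since u | f, lcm(u, i) | f. Since lcm(d, v) | f, lcm(lcm(d, v), lcm(u, i)) | f. Because f > 0, lcm(lcm(d, v), lcm(u, i)) ≤ f. Then lcm(lcm(d, v), lcm(u, i)) + m ≤ f + m.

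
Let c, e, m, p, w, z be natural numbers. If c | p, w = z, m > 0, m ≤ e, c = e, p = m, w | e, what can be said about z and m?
z | m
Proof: p = m and c | p, hence c | m. m > 0, so c ≤ m. Since c = e, e ≤ m. m ≤ e, so e = m. w = z and w | e, therefore z | e. Since e = m, z | m.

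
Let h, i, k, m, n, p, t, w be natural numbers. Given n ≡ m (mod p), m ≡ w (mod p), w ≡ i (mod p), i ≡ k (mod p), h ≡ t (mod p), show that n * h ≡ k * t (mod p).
n ≡ m (mod p) and m ≡ w (mod p), therefore n ≡ w (mod p). Because w ≡ i (mod p), n ≡ i (mod p). Since i ≡ k (mod p), n ≡ k (mod p). Since h ≡ t (mod p), by multiplying congruences, n * h ≡ k * t (mod p).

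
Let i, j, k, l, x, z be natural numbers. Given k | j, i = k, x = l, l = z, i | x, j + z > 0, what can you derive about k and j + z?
k ≤ j + z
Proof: x = l and l = z, thus x = z. From i | x, i | z. Since i = k, k | z. k | j, so k | j + z. j + z > 0, so k ≤ j + z.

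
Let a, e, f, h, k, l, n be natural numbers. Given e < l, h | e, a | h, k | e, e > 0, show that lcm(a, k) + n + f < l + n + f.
a | h and h | e, so a | e. k | e, so lcm(a, k) | e. e > 0, so lcm(a, k) ≤ e. Since e < l, lcm(a, k) < l. Then lcm(a, k) + n < l + n. Then lcm(a, k) + n + f < l + n + f.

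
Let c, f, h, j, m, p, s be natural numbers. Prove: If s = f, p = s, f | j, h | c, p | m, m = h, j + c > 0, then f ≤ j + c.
From p = s and s = f, p = f. Since m = h and p | m, p | h. p = f, so f | h. h | c, so f | c. Since f | j, f | j + c. Since j + c > 0, f ≤ j + c.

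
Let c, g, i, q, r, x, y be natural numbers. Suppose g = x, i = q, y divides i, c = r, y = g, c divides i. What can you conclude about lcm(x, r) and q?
lcm(x, r) divides q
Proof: y = g and g = x, hence y = x. Since y divides i, x divides i. c = r and c divides i, hence r divides i. Because x divides i, lcm(x, r) divides i. Since i = q, lcm(x, r) divides q.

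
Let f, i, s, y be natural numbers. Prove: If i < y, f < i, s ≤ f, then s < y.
s ≤ f and f < i, thus s < i. i < y, so s < y.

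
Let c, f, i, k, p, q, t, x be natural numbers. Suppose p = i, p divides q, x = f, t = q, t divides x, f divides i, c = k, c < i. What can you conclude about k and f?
k < f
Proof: From p = i and p divides q, i divides q. t = q and t divides x, therefore q divides x. Since x = f, q divides f. Since i divides q, i divides f. f divides i, so i = f. Since c = k and c < i, k < i. Since i = f, k < f.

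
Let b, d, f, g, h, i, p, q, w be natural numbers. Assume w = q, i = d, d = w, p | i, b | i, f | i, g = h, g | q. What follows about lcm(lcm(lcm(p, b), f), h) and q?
lcm(lcm(lcm(p, b), f), h) | q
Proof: i = d and d = w, hence i = w. p | i and b | i, so lcm(p, b) | i. Since f | i, lcm(lcm(p, b), f) | i. Since i = w, lcm(lcm(p, b), f) | w. Since w = q, lcm(lcm(p, b), f) | q. From g = h and g | q, h | q. Since lcm(lcm(p, b), f) | q, lcm(lcm(lcm(p, b), f), h) | q.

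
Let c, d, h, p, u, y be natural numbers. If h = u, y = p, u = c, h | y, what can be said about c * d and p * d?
c * d | p * d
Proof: Since h = u and h | y, u | y. Since y = p, u | p. u = c, so c | p. Then c * d | p * d.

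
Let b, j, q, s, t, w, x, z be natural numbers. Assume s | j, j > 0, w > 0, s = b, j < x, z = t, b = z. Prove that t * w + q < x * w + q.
b = z and z = t, hence b = t. Since s = b and s | j, b | j. j > 0, so b ≤ j. Since j < x, b < x. Since b = t, t < x. w > 0, so t * w < x * w. Then t * w + q < x * w + q.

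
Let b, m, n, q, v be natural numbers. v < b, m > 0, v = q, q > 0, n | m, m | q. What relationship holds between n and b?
n < b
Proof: n | m and m > 0, thus n ≤ m. Because m | q and q > 0, m ≤ q. Because v = q and v < b, q < b. Because m ≤ q, m < b. n ≤ m, so n < b.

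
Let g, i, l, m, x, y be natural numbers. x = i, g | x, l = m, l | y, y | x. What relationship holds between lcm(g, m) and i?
lcm(g, m) | i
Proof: From l | y and y | x, l | x. Since l = m, m | x. Since g | x, lcm(g, m) | x. x = i, so lcm(g, m) | i.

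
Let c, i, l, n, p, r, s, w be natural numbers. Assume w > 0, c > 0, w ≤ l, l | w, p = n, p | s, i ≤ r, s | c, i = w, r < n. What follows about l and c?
l < c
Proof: From l | w and w > 0, l ≤ w. w ≤ l, so w = l. Since i = w, i = l. i ≤ r and r < n, thus i < n. From i = l, l < n. p = n and p | s, hence n | s. Because s | c, n | c. Since c > 0, n ≤ c. l < n, so l < c.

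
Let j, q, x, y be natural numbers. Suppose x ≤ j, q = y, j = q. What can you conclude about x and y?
x ≤ y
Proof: Since j = q and q = y, j = y. x ≤ j, so x ≤ y.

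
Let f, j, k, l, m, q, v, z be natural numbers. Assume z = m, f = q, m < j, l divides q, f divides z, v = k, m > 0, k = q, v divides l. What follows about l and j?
l < j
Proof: From v = k and k = q, v = q. Since v divides l, q divides l. Since l divides q, q = l. Since f = q, f = l. Because z = m and f divides z, f divides m. f = l, so l divides m. Since m > 0, l ≤ m. m < j, so l < j.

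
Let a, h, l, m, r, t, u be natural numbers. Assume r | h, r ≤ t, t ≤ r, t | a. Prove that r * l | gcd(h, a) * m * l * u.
Because t ≤ r and r ≤ t, t = r. Since t | a, r | a. Since r | h, r | gcd(h, a). Then r | gcd(h, a) * m. Then r * l | gcd(h, a) * m * l. Then r * l | gcd(h, a) * m * l * u.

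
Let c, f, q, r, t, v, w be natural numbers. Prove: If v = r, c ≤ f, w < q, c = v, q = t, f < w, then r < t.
From c = v and v = r, c = r. c ≤ f and f < w, hence c < w. c = r, so r < w. w < q, so r < q. q = t, so r < t.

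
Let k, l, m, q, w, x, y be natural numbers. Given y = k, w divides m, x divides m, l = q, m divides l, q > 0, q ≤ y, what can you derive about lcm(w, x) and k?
lcm(w, x) ≤ k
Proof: From w divides m and x divides m, lcm(w, x) divides m. l = q and m divides l, therefore m divides q. lcm(w, x) divides m, so lcm(w, x) divides q. Because q > 0, lcm(w, x) ≤ q. q ≤ y, so lcm(w, x) ≤ y. Because y = k, lcm(w, x) ≤ k.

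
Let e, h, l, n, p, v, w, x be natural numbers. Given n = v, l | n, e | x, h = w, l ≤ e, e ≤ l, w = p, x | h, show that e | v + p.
From l ≤ e and e ≤ l, l = e. n = v and l | n, therefore l | v. Since l = e, e | v. Since h = w and w = p, h = p. Since e | x and x | h, e | h. h = p, so e | p. Since e | v, e | v + p.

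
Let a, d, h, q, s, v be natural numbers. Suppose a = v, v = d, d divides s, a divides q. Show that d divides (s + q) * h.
Because a = v and v = d, a = d. a divides q, so d divides q. Since d divides s, d divides s + q. Then d divides (s + q) * h.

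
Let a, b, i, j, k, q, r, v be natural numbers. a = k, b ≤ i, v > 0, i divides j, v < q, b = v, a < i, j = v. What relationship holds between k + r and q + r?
k + r < q + r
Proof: j = v and i divides j, hence i divides v. v > 0, so i ≤ v. b = v and b ≤ i, therefore v ≤ i. Because i ≤ v, i = v. a = k and a < i, so k < i. Since i = v, k < v. v < q, so k < q. Then k + r < q + r.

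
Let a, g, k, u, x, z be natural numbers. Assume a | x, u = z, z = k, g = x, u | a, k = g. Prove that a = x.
u = z and z = k, hence u = k. k = g, so u = g. g = x, so u = x. u | a, so x | a. Because a | x, x = a. Then a = x.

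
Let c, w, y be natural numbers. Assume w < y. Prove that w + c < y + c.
Since w < y, by adding to both sides, w + c < y + c.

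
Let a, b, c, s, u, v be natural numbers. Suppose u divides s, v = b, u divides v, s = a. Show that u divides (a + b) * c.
Since s = a and u divides s, u divides a. v = b and u divides v, so u divides b. u divides a, so u divides a + b. Then u divides (a + b) * c.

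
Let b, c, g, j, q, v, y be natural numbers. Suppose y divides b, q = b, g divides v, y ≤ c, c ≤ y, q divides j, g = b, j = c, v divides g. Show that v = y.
Because v divides g and g divides v, v = g. g = b, so v = b. Since c ≤ y and y ≤ c, c = y. j = c and q divides j, thus q divides c. q = b, so b divides c. Since c = y, b divides y. Since y divides b, b = y. Since v = b, v = y.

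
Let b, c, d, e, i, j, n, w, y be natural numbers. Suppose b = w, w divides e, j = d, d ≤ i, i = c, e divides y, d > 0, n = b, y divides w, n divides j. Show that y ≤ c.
w divides e and e divides y, hence w divides y. Since y divides w, w = y. Since b = w, b = y. j = d and n divides j, thus n divides d. Because n = b, b divides d. d > 0, so b ≤ d. i = c and d ≤ i, thus d ≤ c. b ≤ d, so b ≤ c. Since b = y, y ≤ c.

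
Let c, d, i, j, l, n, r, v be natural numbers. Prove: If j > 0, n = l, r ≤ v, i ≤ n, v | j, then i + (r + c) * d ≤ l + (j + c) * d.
From n = l and i ≤ n, i ≤ l. v | j and j > 0, thus v ≤ j. Since r ≤ v, r ≤ j. Then r + c ≤ j + c. Then (r + c) * d ≤ (j + c) * d. Since i ≤ l, i + (r + c) * d ≤ l + (j + c) * d.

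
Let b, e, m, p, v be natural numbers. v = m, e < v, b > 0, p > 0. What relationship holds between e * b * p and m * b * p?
e * b * p < m * b * p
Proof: v = m and e < v, hence e < m. Since b > 0, e * b < m * b. p > 0, so e * b * p < m * b * p.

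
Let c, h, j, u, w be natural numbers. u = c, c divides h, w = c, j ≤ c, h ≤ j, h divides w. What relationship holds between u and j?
u = j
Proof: w = c and h divides w, therefore h divides c. c divides h, so h = c. Since h ≤ j, c ≤ j. j ≤ c, so c = j. Since u = c, u = j.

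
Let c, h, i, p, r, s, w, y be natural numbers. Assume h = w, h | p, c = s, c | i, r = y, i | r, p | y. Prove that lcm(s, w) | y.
From c = s and c | i, s | i. Since r = y and i | r, i | y. From s | i, s | y. h | p and p | y, therefore h | y. h = w, so w | y. s | y, so lcm(s, w) | y.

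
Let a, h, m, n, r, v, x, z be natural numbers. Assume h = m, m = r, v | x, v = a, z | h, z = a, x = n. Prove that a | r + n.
Since h = m and m = r, h = r. z = a and z | h, therefore a | h. Since h = r, a | r. v = a and v | x, thus a | x. Because x = n, a | n. Since a | r, a | r + n.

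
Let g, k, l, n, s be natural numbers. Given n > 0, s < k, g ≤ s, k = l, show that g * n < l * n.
g ≤ s and s < k, thus g < k. Since k = l, g < l. Using n > 0, by multiplying by a positive, g * n < l * n.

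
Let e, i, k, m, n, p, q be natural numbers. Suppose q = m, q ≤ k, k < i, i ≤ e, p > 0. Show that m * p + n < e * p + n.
Because q = m and q ≤ k, m ≤ k. k < i and i ≤ e, hence k < e. Since m ≤ k, m < e. p > 0, so m * p < e * p. Then m * p + n < e * p + n.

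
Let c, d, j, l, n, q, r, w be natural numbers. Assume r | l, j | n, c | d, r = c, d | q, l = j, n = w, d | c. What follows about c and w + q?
c | w + q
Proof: Because l = j and r | l, r | j. From r = c, c | j. Because j | n, c | n. n = w, so c | w. Since d | c and c | d, d = c. d | q, so c | q. Since c | w, c | w + q.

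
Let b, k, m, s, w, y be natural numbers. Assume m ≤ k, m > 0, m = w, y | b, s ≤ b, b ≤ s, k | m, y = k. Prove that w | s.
From b ≤ s and s ≤ b, b = s. Since k | m and m > 0, k ≤ m. m ≤ k, so k = m. Because y = k and y | b, k | b. k = m, so m | b. Because m = w, w | b. Since b = s, w | s.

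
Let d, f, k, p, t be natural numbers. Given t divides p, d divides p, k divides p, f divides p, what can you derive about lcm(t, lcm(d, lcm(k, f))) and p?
lcm(t, lcm(d, lcm(k, f))) divides p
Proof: k divides p and f divides p, so lcm(k, f) divides p. Since d divides p, lcm(d, lcm(k, f)) divides p. Since t divides p, lcm(t, lcm(d, lcm(k, f))) divides p.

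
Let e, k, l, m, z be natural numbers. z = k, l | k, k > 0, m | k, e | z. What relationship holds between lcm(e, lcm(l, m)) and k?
lcm(e, lcm(l, m)) ≤ k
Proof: Since z = k and e | z, e | k. Since l | k and m | k, lcm(l, m) | k. Since e | k, lcm(e, lcm(l, m)) | k. Since k > 0, lcm(e, lcm(l, m)) ≤ k.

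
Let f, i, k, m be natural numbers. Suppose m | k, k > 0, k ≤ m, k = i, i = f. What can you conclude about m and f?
m = f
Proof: Because m | k and k > 0, m ≤ k. Because k ≤ m, m = k. k = i, so m = i. i = f, so m = f.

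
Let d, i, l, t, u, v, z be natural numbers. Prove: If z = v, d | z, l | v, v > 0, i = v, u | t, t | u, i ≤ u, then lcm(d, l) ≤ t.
Since z = v and d | z, d | v. Since l | v, lcm(d, l) | v. Since v > 0, lcm(d, l) ≤ v. Since u | t and t | u, u = t. i ≤ u, so i ≤ t. i = v, so v ≤ t. Since lcm(d, l) ≤ v, lcm(d, l) ≤ t.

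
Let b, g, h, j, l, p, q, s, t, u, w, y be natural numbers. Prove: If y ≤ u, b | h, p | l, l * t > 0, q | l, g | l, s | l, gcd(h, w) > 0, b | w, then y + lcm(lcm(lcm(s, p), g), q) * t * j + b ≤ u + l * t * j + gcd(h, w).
Because s | l and p | l, lcm(s, p) | l. Since g | l, lcm(lcm(s, p), g) | l. From q | l, lcm(lcm(lcm(s, p), g), q) | l. Then lcm(lcm(lcm(s, p), g), q) * t | l * t. Since l * t > 0, lcm(lcm(lcm(s, p), g), q) * t ≤ l * t. Then lcm(lcm(lcm(s, p), g), q) * t * j ≤ l * t * j. y ≤ u, so y + lcm(lcm(lcm(s, p), g), q) * t * j ≤ u + l * t * j. Since b | h and b | w, b | gcd(h, w). Since gcd(h, w) > 0, b ≤ gcd(h, w). y + lcm(lcm(lcm(s, p), g), q) * t * j ≤ u + l * t * j, so y + lcm(lcm(lcm(s, p), g), q) * t * j + b ≤ u + l * t * j + gcd(h, w).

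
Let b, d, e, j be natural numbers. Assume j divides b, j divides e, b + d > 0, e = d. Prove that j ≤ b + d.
Because e = d and j divides e, j divides d. From j divides b, j divides b + d. Since b + d > 0, j ≤ b + d.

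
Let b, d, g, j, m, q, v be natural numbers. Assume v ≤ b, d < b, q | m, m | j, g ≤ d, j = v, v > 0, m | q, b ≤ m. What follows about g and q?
g < q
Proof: j = v and m | j, thus m | v. v > 0, so m ≤ v. v ≤ b, so m ≤ b. Since b ≤ m, b = m. m | q and q | m, so m = q. Because b = m, b = q. From g ≤ d and d < b, g < b. b = q, so g < q.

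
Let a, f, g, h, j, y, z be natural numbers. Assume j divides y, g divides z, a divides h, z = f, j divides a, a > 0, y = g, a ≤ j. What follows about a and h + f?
a divides h + f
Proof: j divides a and a > 0, hence j ≤ a. Since a ≤ j, j = a. y = g and j divides y, so j divides g. g divides z, so j divides z. Since z = f, j divides f. Since j = a, a divides f. Because a divides h, a divides h + f.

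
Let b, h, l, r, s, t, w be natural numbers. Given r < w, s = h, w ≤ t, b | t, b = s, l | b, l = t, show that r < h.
l = t and l | b, so t | b. Since b | t, t = b. Since b = s, t = s. Since s = h, t = h. Since w ≤ t, w ≤ h. r < w, so r < h.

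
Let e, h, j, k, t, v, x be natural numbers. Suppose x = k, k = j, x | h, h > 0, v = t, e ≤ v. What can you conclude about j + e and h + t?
j + e ≤ h + t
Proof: x = k and k = j, therefore x = j. x | h and h > 0, thus x ≤ h. x = j, so j ≤ h. v = t and e ≤ v, therefore e ≤ t. j ≤ h, so j + e ≤ h + t.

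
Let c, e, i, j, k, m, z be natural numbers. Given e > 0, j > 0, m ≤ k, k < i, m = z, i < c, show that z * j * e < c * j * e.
k < i and i < c, therefore k < c. m ≤ k, so m < c. m = z, so z < c. Using j > 0, by multiplying by a positive, z * j < c * j. Using e > 0 and multiplying by a positive, z * j * e < c * j * e.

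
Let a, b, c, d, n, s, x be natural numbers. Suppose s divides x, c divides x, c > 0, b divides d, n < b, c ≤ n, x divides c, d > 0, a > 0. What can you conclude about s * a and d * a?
s * a < d * a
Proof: Because x divides c and c divides x, x = c. s divides x, so s divides c. c > 0, so s ≤ c. Since c ≤ n and n < b, c < b. Because b divides d and d > 0, b ≤ d. Since c < b, c < d. Since s ≤ c, s < d. Combining with a > 0, by multiplying by a positive, s * a < d * a.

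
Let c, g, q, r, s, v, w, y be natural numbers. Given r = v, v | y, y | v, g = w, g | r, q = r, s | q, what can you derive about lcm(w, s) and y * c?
lcm(w, s) | y * c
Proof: From v | y and y | v, v = y. Since r = v, r = y. g = w and g | r, therefore w | r. From q = r and s | q, s | r. Since w | r, lcm(w, s) | r. Since r = y, lcm(w, s) | y. Then lcm(w, s) | y * c.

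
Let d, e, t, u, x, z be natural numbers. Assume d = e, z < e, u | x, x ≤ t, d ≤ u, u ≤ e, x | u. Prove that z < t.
d = e and d ≤ u, so e ≤ u. Since u ≤ e, e = u. u | x and x | u, thus u = x. Since e = u, e = x. Since z < e, z < x. x ≤ t, so z < t.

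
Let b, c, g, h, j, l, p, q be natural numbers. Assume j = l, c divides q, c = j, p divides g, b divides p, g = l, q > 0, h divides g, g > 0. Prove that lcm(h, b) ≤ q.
b divides p and p divides g, thus b divides g. Since h divides g, lcm(h, b) divides g. g > 0, so lcm(h, b) ≤ g. Since g = l, lcm(h, b) ≤ l. c = j and j = l, thus c = l. Since c divides q, l divides q. q > 0, so l ≤ q. Since lcm(h, b) ≤ l, lcm(h, b) ≤ q.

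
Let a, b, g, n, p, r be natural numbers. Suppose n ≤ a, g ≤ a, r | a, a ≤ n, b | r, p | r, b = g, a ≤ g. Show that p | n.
Since g ≤ a and a ≤ g, g = a. Since b = g, b = a. b | r, so a | r. From r | a, r = a. a ≤ n and n ≤ a, thus a = n. Because r = a, r = n. p | r, so p | n.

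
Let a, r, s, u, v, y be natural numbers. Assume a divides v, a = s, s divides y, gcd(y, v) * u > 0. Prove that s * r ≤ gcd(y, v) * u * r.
From a = s and a divides v, s divides v. Since s divides y, s divides gcd(y, v). Then s divides gcd(y, v) * u. Since gcd(y, v) * u > 0, s ≤ gcd(y, v) * u. By multiplying by a non-negative, s * r ≤ gcd(y, v) * u * r.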